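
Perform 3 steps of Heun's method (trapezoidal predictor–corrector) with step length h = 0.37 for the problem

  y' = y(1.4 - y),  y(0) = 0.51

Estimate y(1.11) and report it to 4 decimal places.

Heun: k1 = f(x_n, y_n); k2 = f(x_n + h, y_n + h·k1); y_{n+1} = y_n + (h/2)·(k1 + k2).
x=0.000000, y=0.510000:
  k1 = f(0.000000, 0.510000) = 0.453900
  k2 = f(0.370000, 0.677943) = 0.489513
  y ← 0.510000 + (0.37/2)·(0.453900 + 0.489513) = 0.684531
x=0.370000, y=0.684531:
  k1 = f(0.370000, 0.684531) = 0.489761
  k2 = f(0.740000, 0.865743) = 0.462529
  y ← 0.684531 + (0.37/2)·(0.489761 + 0.462529) = 0.860705
x=0.740000, y=0.860705:
  k1 = f(0.740000, 0.860705) = 0.464174
  k2 = f(1.110000, 1.032449) = 0.379477
  y ← 0.860705 + (0.37/2)·(0.464174 + 0.379477) = 1.016781
y(1.11) ≈ 1.0168

1.0168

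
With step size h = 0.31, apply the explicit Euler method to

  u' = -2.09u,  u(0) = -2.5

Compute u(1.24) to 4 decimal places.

Euler: u_{n+1} = u_n + h·f(s_n, u_n).
s=0.000000, u=-2.500000: f=5.225000 → u ← -2.500000 + 0.31·5.225000 = -0.880250
s=0.310000, u=-0.880250: f=1.839723 → u ← -0.880250 + 0.31·1.839723 = -0.309936
s=0.620000, u=-0.309936: f=0.647766 → u ← -0.309936 + 0.31·0.647766 = -0.109128
s=0.930000, u=-0.109128: f=0.228079 → u ← -0.109128 + 0.31·0.228079 = -0.038424
u(1.24) ≈ -0.0384

-0.0384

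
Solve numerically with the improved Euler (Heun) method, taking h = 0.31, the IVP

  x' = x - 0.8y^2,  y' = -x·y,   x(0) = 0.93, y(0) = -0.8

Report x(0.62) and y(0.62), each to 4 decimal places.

Heun on (x,y): k1 = f(t_n, state_n); k2 = f(t_n + h, state_n + h·k1); state_{n+1} = state_n + (h/2)·(k1 + k2).
0.000000: (0.930000, -0.800000)
  k1 = (0.418000, 0.744000)
  predictor → (1.059580, -0.569360)
  k2 = (0.800243, 0.603282)
  → (1.118828, -0.591171)
0.310000: (1.118828, -0.591171)
  k1 = (0.839241, 0.661419)
  predictor → (1.378992, -0.386131)
  k2 = (1.259714, 0.532472)
  → (1.444166, -0.406118)
(x(0.62), y(0.62)) ≈ (1.4442, -0.4061)

1.4442, -0.4061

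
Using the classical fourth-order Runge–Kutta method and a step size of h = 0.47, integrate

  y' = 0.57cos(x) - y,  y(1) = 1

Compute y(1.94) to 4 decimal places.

0.3998

RK4: k1 = f(x_n, y_n); k2 = f(x_n + h/2, y_n + (h/2)·k1); k3 = f(x_n + h/2, y_n + (h/2)·k2); k4 = f(x_n + h, y_n + h·k3); y_{n+1} = y_n + (h/6)·(k1 + 2k2 + 2k3 + k4).
x=1.000000, y=1.000000:
  k1 = f(1.000000, 1.000000) = -0.692028
  k2 = f(1.235000, 0.837373) = -0.649546
  k3 = f(1.235000, 0.847357) = -0.659530
  k4 = f(1.470000, 0.690021) = -0.632664
  y ← 1.000000 + (0.47/6)·(k1 + 2k2 + 2k3 + k4) = 0.691144
x=1.470000, y=0.691144:
  k1 = f(1.470000, 0.691144) = -0.633787
  k2 = f(1.705000, 0.542204) = -0.618471
  k3 = f(1.705000, 0.545803) = -0.622070
  k4 = f(1.940000, 0.398771) = -0.604469
  y ← 0.691144 + (0.47/6)·(k1 + 2k2 + 2k3 + k4) = 0.399796
y(1.94) ≈ 0.3998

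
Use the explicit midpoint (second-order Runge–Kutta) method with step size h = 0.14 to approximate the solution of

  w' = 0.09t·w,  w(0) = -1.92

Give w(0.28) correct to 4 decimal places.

-1.9268

Midpoint: k1 = f(t_n, w_n); k2 = f(t_n + h/2, w_n + (h/2)·k1); w_{n+1} = w_n + h·k2.
t=0.000000, w=-1.920000:
  k1 = f(0.000000, -1.920000) = 0.000000
  k2 = f(0.070000, -1.920000) = -0.012096
  w ← -1.920000 + 0.14·(-0.012096) = -1.921693
t=0.140000, w=-1.921693:
  k1 = f(0.140000, -1.921693) = -0.024213
  k2 = f(0.210000, -1.923388) = -0.036352
  w ← -1.921693 + 0.14·(-0.036352) = -1.926783
w(0.28) ≈ -1.9268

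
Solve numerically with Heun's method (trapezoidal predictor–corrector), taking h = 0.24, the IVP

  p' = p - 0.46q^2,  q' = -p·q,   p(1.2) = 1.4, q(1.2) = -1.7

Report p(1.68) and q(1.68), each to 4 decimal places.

Heun on (p,q): k1 = f(s_n, state_n); k2 = f(s_n + h, state_n + h·k1); state_{n+1} = state_n + (h/2)·(k1 + k2).
1.200000: (1.400000, -1.700000)
  k1 = (0.070600, 2.380000)
  predictor → (1.416944, -1.128800)
  k2 = (0.830817, 1.599446)
  → (1.508170, -1.222466)
1.440000: (1.508170, -1.222466)
  k1 = (0.820735, 1.843687)
  predictor → (1.705146, -0.779981)
  k2 = (1.425296, 1.329983)
  → (1.777694, -0.841626)
(p(1.68), q(1.68)) ≈ (1.7777, -0.8416)

1.7777, -0.8416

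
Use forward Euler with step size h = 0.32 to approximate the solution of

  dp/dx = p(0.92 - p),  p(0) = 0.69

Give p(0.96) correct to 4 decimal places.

Euler: p_{n+1} = p_n + h·f(x_n, p_n).
x=0.000000, p=0.690000: f=0.158700 → p ← 0.690000 + 0.32·0.158700 = 0.740784
x=0.320000, p=0.740784: f=0.132760 → p ← 0.740784 + 0.32·0.132760 = 0.783267
x=0.640000, p=0.783267: f=0.107098 → p ← 0.783267 + 0.32·0.107098 = 0.817539
p(0.96) ≈ 0.8175

0.8175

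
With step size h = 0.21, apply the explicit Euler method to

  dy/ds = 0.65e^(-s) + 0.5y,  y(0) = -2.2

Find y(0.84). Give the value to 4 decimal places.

Euler: y_{n+1} = y_n + h·f(s_n, y_n).
s=0.000000, y=-2.200000: f=-0.450000 → y ← -2.200000 + 0.21·(-0.450000) = -2.294500
s=0.210000, y=-2.294500: f=-0.620370 → y ← -2.294500 + 0.21·(-0.620370) = -2.424778
s=0.420000, y=-2.424778: f=-0.785308 → y ← -2.424778 + 0.21·(-0.785308) = -2.589693
s=0.630000, y=-2.589693: f=-0.948662 → y ← -2.589693 + 0.21·(-0.948662) = -2.788911
y(0.84) ≈ -2.7889

-2.7889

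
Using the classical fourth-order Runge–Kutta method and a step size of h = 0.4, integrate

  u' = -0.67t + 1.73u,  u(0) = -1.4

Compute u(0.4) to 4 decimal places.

-2.8628

RK4: k1 = f(t_n, u_n); k2 = f(t_n + h/2, u_n + (h/2)·k1); k3 = f(t_n + h/2, u_n + (h/2)·k2); k4 = f(t_n + h, u_n + h·k3); u_{n+1} = u_n + (h/6)·(k1 + 2k2 + 2k3 + k4).
t=0.000000, u=-1.400000:
  k1 = f(0.000000, -1.400000) = -2.422000
  k2 = f(0.200000, -1.884400) = -3.394012
  k3 = f(0.200000, -2.078802) = -3.730328
  k4 = f(0.400000, -2.892131) = -5.271387
  u ← -1.400000 + (0.4/6)·(k1 + 2k2 + 2k3 + k4) = -2.862804
u(0.4) ≈ -2.8628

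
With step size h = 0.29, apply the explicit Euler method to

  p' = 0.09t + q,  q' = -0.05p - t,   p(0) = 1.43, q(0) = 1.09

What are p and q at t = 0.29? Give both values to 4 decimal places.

Euler on (p,q): p_{n+1} = p_n + h·p', q_{n+1} = q_n + h·q'.
0.000000: (1.430000, 1.090000); f=(1.090000, -0.071500) → (1.746100, 1.069265)
(p(0.29), q(0.29)) ≈ (1.7461, 1.0693)

1.7461, 1.0693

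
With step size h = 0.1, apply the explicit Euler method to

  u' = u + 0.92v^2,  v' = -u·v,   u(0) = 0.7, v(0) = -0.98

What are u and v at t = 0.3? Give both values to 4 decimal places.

1.1865, -0.7481

Euler on (u,v): u_{n+1} = u_n + h·u', v_{n+1} = v_n + h·v'.
0.000000: (0.700000, -0.980000); f=(1.583568, 0.686000) → (0.858357, -0.911400)
0.100000: (0.858357, -0.911400); f=(1.622555, 0.782306) → (1.020612, -0.833169)
0.200000: (1.020612, -0.833169); f=(1.659250, 0.850343) → (1.186537, -0.748135)
(u(0.3), v(0.3)) ≈ (1.1865, -0.7481)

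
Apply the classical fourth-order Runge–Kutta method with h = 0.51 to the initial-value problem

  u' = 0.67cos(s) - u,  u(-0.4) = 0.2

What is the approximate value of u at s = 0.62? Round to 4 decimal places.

0.4750

RK4: k1 = f(s_n, u_n); k2 = f(s_n + h/2, u_n + (h/2)·k1); k3 = f(s_n + h/2, u_n + (h/2)·k2); k4 = f(s_n + h, u_n + h·k3); u_{n+1} = u_n + (h/6)·(k1 + 2k2 + 2k3 + k4).
s=-0.400000, u=0.200000:
  k1 = f(-0.400000, 0.200000) = 0.417111
  k2 = f(-0.145000, 0.306363) = 0.356606
  k3 = f(-0.145000, 0.290934) = 0.372035
  k4 = f(0.110000, 0.389738) = 0.276213
  u ← 0.200000 + (0.51/6)·(k1 + 2k2 + 2k3 + k4) = 0.382801
s=0.110000, u=0.382801:
  k1 = f(0.110000, 0.382801) = 0.283149
  k2 = f(0.365000, 0.455004) = 0.170859
  k3 = f(0.365000, 0.426370) = 0.199493
  k4 = f(0.620000, 0.484543) = 0.060756
  u ← 0.382801 + (0.51/6)·(k1 + 2k2 + 2k3 + k4) = 0.474993
u(0.62) ≈ 0.4750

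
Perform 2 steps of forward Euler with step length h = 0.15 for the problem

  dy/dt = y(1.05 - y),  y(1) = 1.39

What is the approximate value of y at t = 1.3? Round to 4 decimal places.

1.2659

Euler: y_{n+1} = y_n + h·f(t_n, y_n).
t=1.000000, y=1.390000: f=-0.472600 → y ← 1.390000 + 0.15·(-0.472600) = 1.319110
t=1.150000, y=1.319110: f=-0.354986 → y ← 1.319110 + 0.15·(-0.354986) = 1.265862
y(1.3) ≈ 1.2659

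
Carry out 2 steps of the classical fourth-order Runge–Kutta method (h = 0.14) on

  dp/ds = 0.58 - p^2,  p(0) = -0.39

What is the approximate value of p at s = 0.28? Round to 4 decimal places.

-0.2577

RK4: k1 = f(s_n, p_n); k2 = f(s_n + h/2, p_n + (h/2)·k1); k3 = f(s_n + h/2, p_n + (h/2)·k2); k4 = f(s_n + h, p_n + h·k3); p_{n+1} = p_n + (h/6)·(k1 + 2k2 + 2k3 + k4).
s=0.000000, p=-0.390000:
  k1 = f(0.000000, -0.390000) = 0.427900
  k2 = f(0.070000, -0.360047) = 0.450366
  k3 = f(0.070000, -0.358474) = 0.451496
  k4 = f(0.140000, -0.326791) = 0.473208
  p ← -0.390000 + (0.14/6)·(k1 + 2k2 + 2k3 + k4) = -0.326887
s=0.140000, p=-0.326887:
  k1 = f(0.140000, -0.326887) = 0.473145
  k2 = f(0.210000, -0.293767) = 0.493701
  k3 = f(0.210000, -0.292328) = 0.494544
  k4 = f(0.280000, -0.257651) = 0.513616
  p ← -0.326887 + (0.14/6)·(k1 + 2k2 + 2k3 + k4) = -0.257745
p(0.28) ≈ -0.2577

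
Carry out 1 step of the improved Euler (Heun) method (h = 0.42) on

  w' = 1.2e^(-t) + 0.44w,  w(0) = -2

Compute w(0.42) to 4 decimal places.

Heun: k1 = f(t_n, w_n); k2 = f(t_n + h, w_n + h·k1); w_{n+1} = w_n + (h/2)·(k1 + k2).
t=0.000000, w=-2.000000:
  k1 = f(0.000000, -2.000000) = 0.320000
  k2 = f(0.420000, -1.865600) = -0.032408
  w ← -2.000000 + (0.42/2)·(0.320000 + (-0.032408)) = -1.939606
w(0.42) ≈ -1.9396

-1.9396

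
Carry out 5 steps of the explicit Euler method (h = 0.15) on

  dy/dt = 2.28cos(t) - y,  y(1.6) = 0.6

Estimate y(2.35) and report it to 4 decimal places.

-0.1916

Euler: y_{n+1} = y_n + h·f(t_n, y_n).
t=1.600000, y=0.600000: f=-0.666575 → y ← 0.600000 + 0.15·(-0.666575) = 0.500014
t=1.750000, y=0.500014: f=-0.906415 → y ← 0.500014 + 0.15·(-0.906415) = 0.364052
t=1.900000, y=0.364052: f=-1.101152 → y ← 0.364052 + 0.15·(-1.101152) = 0.198879
t=2.050000, y=0.198879: f=-1.250125 → y ← 0.198879 + 0.15·(-1.250125) = 0.011360
t=2.200000, y=0.011360: f=-1.353143 → y ← 0.011360 + 0.15·(-1.353143) = -0.191611
y(2.35) ≈ -0.1916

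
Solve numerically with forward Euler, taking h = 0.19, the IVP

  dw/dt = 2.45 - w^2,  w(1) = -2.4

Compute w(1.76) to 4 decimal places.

Euler: w_{n+1} = w_n + h·f(t_n, w_n).
t=1.000000, w=-2.400000: f=-3.310000 → w ← -2.400000 + 0.19·(-3.310000) = -3.028900
t=1.190000, w=-3.028900: f=-6.724235 → w ← -3.028900 + 0.19·(-6.724235) = -4.306505
t=1.380000, w=-4.306505: f=-16.095983 → w ← -4.306505 + 0.19·(-16.095983) = -7.364741
t=1.570000, w=-7.364741: f=-51.789416 → w ← -7.364741 + 0.19·(-51.789416) = -17.204730
w(1.76) ≈ -17.2047

-17.2047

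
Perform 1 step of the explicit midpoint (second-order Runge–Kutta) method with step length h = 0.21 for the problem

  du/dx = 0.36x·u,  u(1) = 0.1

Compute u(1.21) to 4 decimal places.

Midpoint: k1 = f(x_n, u_n); k2 = f(x_n + h/2, u_n + (h/2)·k1); u_{n+1} = u_n + h·k2.
x=1.000000, u=0.100000:
  k1 = f(1.000000, 0.100000) = 0.036000
  k2 = f(1.105000, 0.103780) = 0.041284
  u ← 0.100000 + 0.21·0.041284 = 0.108670
u(1.21) ≈ 0.1087

0.1087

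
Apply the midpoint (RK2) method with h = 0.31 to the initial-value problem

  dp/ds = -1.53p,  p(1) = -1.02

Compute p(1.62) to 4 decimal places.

-0.4154

Midpoint: k1 = f(s_n, p_n); k2 = f(s_n + h/2, p_n + (h/2)·k1); p_{n+1} = p_n + h·k2.
s=1.000000, p=-1.020000:
  k1 = f(1.000000, -1.020000) = 1.560600
  k2 = f(1.155000, -0.778107) = 1.190504
  p ← -1.020000 + 0.31·1.190504 = -0.650944
s=1.310000, p=-0.650944:
  k1 = f(1.310000, -0.650944) = 0.995944
  k2 = f(1.465000, -0.496573) = 0.759756
  p ← -0.650944 + 0.31·0.759756 = -0.415420
p(1.62) ≈ -0.4154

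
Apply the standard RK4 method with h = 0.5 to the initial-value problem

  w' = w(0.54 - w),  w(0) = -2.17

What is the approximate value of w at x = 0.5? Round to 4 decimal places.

RK4: k1 = f(x_n, w_n); k2 = f(x_n + h/2, w_n + (h/2)·k1); k3 = f(x_n + h/2, w_n + (h/2)·k2); k4 = f(x_n + h, w_n + h·k3); w_{n+1} = w_n + (h/6)·(k1 + 2k2 + 2k3 + k4).
x=0.000000, w=-2.170000:
  k1 = f(0.000000, -2.170000) = -5.880700
  k2 = f(0.250000, -3.640175) = -15.216569
  k3 = f(0.250000, -5.974142) = -38.916411
  k4 = f(0.500000, -21.628205) = -479.458504
  w ← -2.170000 + (0.5/6)·(k1 + 2k2 + 2k3 + k4) = -51.637097
w(0.5) ≈ -51.6371

-51.6371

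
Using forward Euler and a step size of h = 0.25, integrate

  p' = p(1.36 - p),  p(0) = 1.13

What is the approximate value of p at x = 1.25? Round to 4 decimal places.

Euler: p_{n+1} = p_n + h·f(x_n, p_n).
x=0.000000, p=1.130000: f=0.259900 → p ← 1.130000 + 0.25·0.259900 = 1.194975
x=0.250000, p=1.194975: f=0.197201 → p ← 1.194975 + 0.25·0.197201 = 1.244275
x=0.500000, p=1.244275: f=0.143994 → p ← 1.244275 + 0.25·0.143994 = 1.280274
x=0.750000, p=1.280274: f=0.102072 → p ← 1.280274 + 0.25·0.102072 = 1.305791
x=1.000000, p=1.305791: f=0.070785 → p ← 1.305791 + 0.25·0.070785 = 1.323488
p(1.25) ≈ 1.3235

1.3235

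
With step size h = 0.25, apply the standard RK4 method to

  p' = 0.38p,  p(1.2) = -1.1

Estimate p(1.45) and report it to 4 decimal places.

-1.2096

RK4: k1 = f(t_n, p_n); k2 = f(t_n + h/2, p_n + (h/2)·k1); k3 = f(t_n + h/2, p_n + (h/2)·k2); k4 = f(t_n + h, p_n + h·k3); p_{n+1} = p_n + (h/6)·(k1 + 2k2 + 2k3 + k4).
t=1.200000, p=-1.100000:
  k1 = f(1.200000, -1.100000) = -0.418000
  k2 = f(1.325000, -1.152250) = -0.437855
  k3 = f(1.325000, -1.154732) = -0.438798
  k4 = f(1.450000, -1.209700) = -0.459686
  p ← -1.100000 + (0.25/6)·(k1 + 2k2 + 2k3 + k4) = -1.209625
p(1.45) ≈ -1.2096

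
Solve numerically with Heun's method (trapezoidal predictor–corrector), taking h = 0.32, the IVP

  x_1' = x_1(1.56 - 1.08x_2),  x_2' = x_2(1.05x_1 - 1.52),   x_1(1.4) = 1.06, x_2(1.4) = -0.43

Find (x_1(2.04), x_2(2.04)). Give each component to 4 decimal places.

Heun on (x_1,x_2): k1 = f(x_n, state_n); k2 = f(x_n + h, state_n + h·k1); state_{n+1} = state_n + (h/2)·(k1 + k2).
1.400000: (1.060000, -0.430000)
  k1 = (2.145864, 0.175010)
  predictor → (1.746676, -0.373997)
  k2 = (3.430327, -0.117439)
  → (1.952191, -0.420789)
1.720000: (1.952191, -0.420789)
  k1 = (3.932594, -0.222934)
  predictor → (3.210620, -0.492127)
  k2 = (6.715005, -0.911002)
  → (3.655806, -0.602218)
(x_1(2.04), x_2(2.04)) ≈ (3.6558, -0.6022)

3.6558, -0.6022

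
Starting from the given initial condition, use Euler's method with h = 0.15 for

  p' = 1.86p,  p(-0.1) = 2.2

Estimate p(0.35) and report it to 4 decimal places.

4.6029

Euler: p_{n+1} = p_n + h·f(x_n, p_n).
x=-0.100000, p=2.200000: f=4.092000 → p ← 2.200000 + 0.15·4.092000 = 2.813800
x=0.050000, p=2.813800: f=5.233668 → p ← 2.813800 + 0.15·5.233668 = 3.598850
x=0.200000, p=3.598850: f=6.693861 → p ← 3.598850 + 0.15·6.693861 = 4.602929
p(0.35) ≈ 4.6029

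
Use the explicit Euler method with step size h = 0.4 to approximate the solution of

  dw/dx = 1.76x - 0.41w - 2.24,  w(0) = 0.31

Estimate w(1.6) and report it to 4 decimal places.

Euler: w_{n+1} = w_n + h·f(x_n, w_n).
x=0.000000, w=0.310000: f=-2.367100 → w ← 0.310000 + 0.4·(-2.367100) = -0.636840
x=0.400000, w=-0.636840: f=-1.274896 → w ← -0.636840 + 0.4·(-1.274896) = -1.146798
x=0.800000, w=-1.146798: f=-0.361813 → w ← -1.146798 + 0.4·(-0.361813) = -1.291523
x=1.200000, w=-1.291523: f=0.401525 → w ← -1.291523 + 0.4·0.401525 = -1.130914
w(1.6) ≈ -1.1309

-1.1309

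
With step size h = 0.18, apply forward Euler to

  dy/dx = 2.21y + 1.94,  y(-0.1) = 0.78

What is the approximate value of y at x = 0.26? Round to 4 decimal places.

Euler: y_{n+1} = y_n + h·f(x_n, y_n).
x=-0.100000, y=0.780000: f=3.663800 → y ← 0.780000 + 0.18·3.663800 = 1.439484
x=0.080000, y=1.439484: f=5.121260 → y ← 1.439484 + 0.18·5.121260 = 2.361311
y(0.26) ≈ 2.3613

2.3613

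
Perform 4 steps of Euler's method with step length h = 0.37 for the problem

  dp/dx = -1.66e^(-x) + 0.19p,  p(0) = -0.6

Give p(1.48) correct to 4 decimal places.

Euler: p_{n+1} = p_n + h·f(x_n, p_n).
x=0.000000, p=-0.600000: f=-1.774000 → p ← -0.600000 + 0.37·(-1.774000) = -1.256380
x=0.370000, p=-1.256380: f=-1.385331 → p ← -1.256380 + 0.37·(-1.385331) = -1.768953
x=0.740000, p=-1.768953: f=-1.128110 → p ← -1.768953 + 0.37·(-1.128110) = -2.186353
x=1.110000, p=-2.186353: f=-0.962475 → p ← -2.186353 + 0.37·(-0.962475) = -2.542469
p(1.48) ≈ -2.5425

-2.5425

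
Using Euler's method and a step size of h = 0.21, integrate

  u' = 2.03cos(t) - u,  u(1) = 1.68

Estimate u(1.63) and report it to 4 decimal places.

1.1550

Euler: u_{n+1} = u_n + h·f(t_n, u_n).
t=1.000000, u=1.680000: f=-0.583186 → u ← 1.680000 + 0.21·(-0.583186) = 1.557531
t=1.210000, u=1.557531: f=-0.840901 → u ← 1.557531 + 0.21·(-0.840901) = 1.380942
t=1.420000, u=1.380942: f=-1.075984 → u ← 1.380942 + 0.21·(-1.075984) = 1.154985
u(1.63) ≈ 1.1550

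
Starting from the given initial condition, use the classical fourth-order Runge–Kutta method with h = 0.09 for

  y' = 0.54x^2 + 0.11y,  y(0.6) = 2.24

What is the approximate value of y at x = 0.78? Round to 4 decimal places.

2.3318

RK4: k1 = f(x_n, y_n); k2 = f(x_n + h/2, y_n + (h/2)·k1); k3 = f(x_n + h/2, y_n + (h/2)·k2); k4 = f(x_n + h, y_n + h·k3); y_{n+1} = y_n + (h/6)·(k1 + 2k2 + 2k3 + k4).
x=0.600000, y=2.240000:
  k1 = f(0.600000, 2.240000) = 0.440800
  k2 = f(0.645000, 2.259836) = 0.473235
  k3 = f(0.645000, 2.261296) = 0.473396
  k4 = f(0.690000, 2.282606) = 0.508181
  y ← 2.240000 + (0.09/6)·(k1 + 2k2 + 2k3 + k4) = 2.282634
x=0.690000, y=2.282634:
  k1 = f(0.690000, 2.282634) = 0.508184
  k2 = f(0.735000, 2.305502) = 0.545327
  k3 = f(0.735000, 2.307173) = 0.545511
  k4 = f(0.780000, 2.331730) = 0.585026
  y ← 2.282634 + (0.09/6)·(k1 + 2k2 + 2k3 + k4) = 2.331757
y(0.78) ≈ 2.3318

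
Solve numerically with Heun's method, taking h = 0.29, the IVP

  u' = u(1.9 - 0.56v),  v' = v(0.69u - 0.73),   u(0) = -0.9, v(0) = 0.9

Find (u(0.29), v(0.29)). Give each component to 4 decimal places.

Heun on (u,v): k1 = f(t_n, state_n); k2 = f(t_n + h, state_n + h·k1); state_{n+1} = state_n + (h/2)·(k1 + k2).
0.000000: (-0.900000, 0.900000)
  k1 = (-1.256400, -1.215900)
  predictor → (-1.264356, 0.547389)
  k2 = (-2.014703, -0.877139)
  → (-1.374310, 0.596509)
(u(0.29), v(0.29)) ≈ (-1.3743, 0.5965)

-1.3743, 0.5965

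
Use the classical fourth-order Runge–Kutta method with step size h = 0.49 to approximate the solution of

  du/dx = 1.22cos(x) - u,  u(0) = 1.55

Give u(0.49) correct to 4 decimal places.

1.4012

RK4: k1 = f(x_n, u_n); k2 = f(x_n + h/2, u_n + (h/2)·k1); k3 = f(x_n + h/2, u_n + (h/2)·k2); k4 = f(x_n + h, u_n + h·k3); u_{n+1} = u_n + (h/6)·(k1 + 2k2 + 2k3 + k4).
x=0.000000, u=1.550000:
  k1 = f(0.000000, 1.550000) = -0.330000
  k2 = f(0.245000, 1.469150) = -0.285582
  k3 = f(0.245000, 1.480032) = -0.296465
  k4 = f(0.490000, 1.404732) = -0.328286
  u ← 1.550000 + (0.49/6)·(k1 + 2k2 + 2k3 + k4) = 1.401172
u(0.49) ≈ 1.4012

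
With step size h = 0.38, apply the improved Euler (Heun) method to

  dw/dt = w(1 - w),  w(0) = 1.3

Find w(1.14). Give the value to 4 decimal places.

Heun: k1 = f(t_n, w_n); k2 = f(t_n + h, w_n + h·k1); w_{n+1} = w_n + (h/2)·(k1 + k2).
t=0.000000, w=1.300000:
  k1 = f(0.000000, 1.300000) = -0.390000
  k2 = f(0.380000, 1.151800) = -0.174843
  w ← 1.300000 + (0.38/2)·(-0.390000 + (-0.174843)) = 1.192680
t=0.380000, w=1.192680:
  k1 = f(0.380000, 1.192680) = -0.229805
  k2 = f(0.760000, 1.105354) = -0.116453
  w ← 1.192680 + (0.38/2)·(-0.229805 + (-0.116453)) = 1.126891
t=0.760000, w=1.126891:
  k1 = f(0.760000, 1.126891) = -0.142992
  k2 = f(1.140000, 1.072554) = -0.077818
  w ← 1.126891 + (0.38/2)·(-0.142992 + (-0.077818)) = 1.084937
w(1.14) ≈ 1.0849

1.0849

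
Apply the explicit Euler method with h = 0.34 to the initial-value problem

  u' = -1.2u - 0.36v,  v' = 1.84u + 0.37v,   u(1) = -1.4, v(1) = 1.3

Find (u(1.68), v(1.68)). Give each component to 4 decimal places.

-0.6568, 0.0436

Euler on (u,v): u_{n+1} = u_n + h·u', v_{n+1} = v_n + h·v'.
1.000000: (-1.400000, 1.300000); f=(1.212000, -2.095000) → (-0.987920, 0.587700)
1.340000: (-0.987920, 0.587700); f=(0.973932, -1.600324) → (-0.656783, 0.043590)
(u(1.68), v(1.68)) ≈ (-0.6568, 0.0436)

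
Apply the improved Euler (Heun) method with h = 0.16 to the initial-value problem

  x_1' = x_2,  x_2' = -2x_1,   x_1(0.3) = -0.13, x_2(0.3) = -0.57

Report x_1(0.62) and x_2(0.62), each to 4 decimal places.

-0.2945, -0.4309

Heun on (x_1,x_2): k1 = f(s_n, state_n); k2 = f(s_n + h, state_n + h·k1); state_{n+1} = state_n + (h/2)·(k1 + k2).
0.300000: (-0.130000, -0.570000)
  k1 = (-0.570000, 0.260000)
  predictor → (-0.221200, -0.528400)
  k2 = (-0.528400, 0.442400)
  → (-0.217872, -0.513808)
0.460000: (-0.217872, -0.513808)
  k1 = (-0.513808, 0.435744)
  predictor → (-0.300081, -0.444089)
  k2 = (-0.444089, 0.600163)
  → (-0.294504, -0.430935)
(x_1(0.62), x_2(0.62)) ≈ (-0.2945, -0.4309)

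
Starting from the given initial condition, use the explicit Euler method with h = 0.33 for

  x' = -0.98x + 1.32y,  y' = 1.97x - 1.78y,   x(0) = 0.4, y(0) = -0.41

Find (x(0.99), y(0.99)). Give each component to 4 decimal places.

0.1113, 0.1064

Euler on (x,y): x_{n+1} = x_n + h·x', y_{n+1} = y_n + h·y'.
0.000000: (0.400000, -0.410000); f=(-0.933200, 1.517800) → (0.092044, 0.090874)
0.330000: (0.092044, 0.090874); f=(0.029751, 0.019571) → (0.101862, 0.097332)
0.660000: (0.101862, 0.097332); f=(0.028654, 0.027416) → (0.111318, 0.106380)
(x(0.99), y(0.99)) ≈ (0.1113, 0.1064)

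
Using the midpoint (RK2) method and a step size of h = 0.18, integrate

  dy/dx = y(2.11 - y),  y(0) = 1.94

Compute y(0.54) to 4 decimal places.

2.0509

Midpoint: k1 = f(x_n, y_n); k2 = f(x_n + h/2, y_n + (h/2)·k1); y_{n+1} = y_n + h·k2.
x=0.000000, y=1.940000:
  k1 = f(0.000000, 1.940000) = 0.329800
  k2 = f(0.090000, 1.969682) = 0.276382
  y ← 1.940000 + 0.18·0.276382 = 1.989749
x=0.180000, y=1.989749:
  k1 = f(0.180000, 1.989749) = 0.239270
  k2 = f(0.270000, 2.011283) = 0.198548
  y ← 1.989749 + 0.18·0.198548 = 2.025487
x=0.360000, y=2.025487:
  k1 = f(0.360000, 2.025487) = 0.171179
  k2 = f(0.450000, 2.040893) = 0.141039
  y ← 2.025487 + 0.18·0.141039 = 2.050874
y(0.54) ≈ 2.0509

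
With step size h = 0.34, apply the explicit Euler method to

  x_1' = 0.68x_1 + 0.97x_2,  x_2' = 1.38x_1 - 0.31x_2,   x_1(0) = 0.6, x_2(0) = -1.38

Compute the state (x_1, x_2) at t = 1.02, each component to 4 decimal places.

Euler on (x_1,x_2): x_1_{n+1} = x_1_n + h·x_1', x_2_{n+1} = x_2_n + h·x_2'.
0.000000: (0.600000, -1.380000); f=(-0.930600, 1.255800) → (0.283596, -0.953028)
0.340000: (0.283596, -0.953028); f=(-0.731592, 0.686801) → (0.034855, -0.719516)
0.680000: (0.034855, -0.719516); f=(-0.674229, 0.271149) → (-0.194383, -0.627325)
(x_1(1.02), x_2(1.02)) ≈ (-0.1944, -0.6273)

-0.1944, -0.6273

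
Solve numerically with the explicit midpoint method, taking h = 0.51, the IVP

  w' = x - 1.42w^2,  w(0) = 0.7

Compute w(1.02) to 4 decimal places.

Midpoint: k1 = f(x_n, w_n); k2 = f(x_n + h/2, w_n + (h/2)·k1); w_{n+1} = w_n + h·k2.
x=0.000000, w=0.700000:
  k1 = f(0.000000, 0.700000) = -0.695800
  k2 = f(0.255000, 0.522571) = -0.132774
  w ← 0.700000 + 0.51·(-0.132774) = 0.632285
x=0.510000, w=0.632285:
  k1 = f(0.510000, 0.632285) = -0.057694
  k2 = f(0.765000, 0.617573) = 0.223417
  w ← 0.632285 + 0.51·0.223417 = 0.746228
w(1.02) ≈ 0.7462

0.7462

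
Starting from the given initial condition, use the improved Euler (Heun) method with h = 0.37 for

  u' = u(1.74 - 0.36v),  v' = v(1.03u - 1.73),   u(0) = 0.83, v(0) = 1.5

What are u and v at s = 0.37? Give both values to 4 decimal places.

1.3191, 1.1642

Heun on (u,v): k1 = f(s_n, state_n); k2 = f(s_n + h, state_n + h·k1); state_{n+1} = state_n + (h/2)·(k1 + k2).
0.000000: (0.830000, 1.500000)
  k1 = (0.996000, -1.312650)
  predictor → (1.198520, 1.014320)
  k2 = (1.647779, -0.502620)
  → (1.319099, 1.164175)
(u(0.37), v(0.37)) ≈ (1.3191, 1.1642)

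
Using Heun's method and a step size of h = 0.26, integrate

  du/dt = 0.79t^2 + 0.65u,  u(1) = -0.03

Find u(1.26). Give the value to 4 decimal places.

0.2476

Heun: k1 = f(t_n, u_n); k2 = f(t_n + h, u_n + h·k1); u_{n+1} = u_n + (h/2)·(k1 + k2).
t=1.000000, u=-0.030000:
  k1 = f(1.000000, -0.030000) = 0.770500
  k2 = f(1.260000, 0.170330) = 1.364919
  u ← -0.030000 + (0.26/2)·(0.770500 + 1.364919) = 0.247604
u(1.26) ≈ 0.2476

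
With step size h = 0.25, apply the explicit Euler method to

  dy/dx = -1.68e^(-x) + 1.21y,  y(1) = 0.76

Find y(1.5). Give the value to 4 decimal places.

0.9678

Euler: y_{n+1} = y_n + h·f(x_n, y_n).
x=1.000000, y=0.760000: f=0.301563 → y ← 0.760000 + 0.25·0.301563 = 0.835391
x=1.250000, y=0.835391: f=0.529495 → y ← 0.835391 + 0.25·0.529495 = 0.967764
y(1.5) ≈ 0.9678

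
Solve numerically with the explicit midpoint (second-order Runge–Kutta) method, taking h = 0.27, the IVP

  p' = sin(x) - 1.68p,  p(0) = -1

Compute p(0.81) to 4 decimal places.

-0.0627

Midpoint: k1 = f(x_n, p_n); k2 = f(x_n + h/2, p_n + (h/2)·k1); p_{n+1} = p_n + h·k2.
x=0.000000, p=-1.000000:
  k1 = f(0.000000, -1.000000) = 1.680000
  k2 = f(0.135000, -0.773200) = 1.433566
  p ← -1.000000 + 0.27·1.433566 = -0.612937
x=0.270000, p=-0.612937:
  k1 = f(0.270000, -0.612937) = 1.296466
  k2 = f(0.405000, -0.437914) = 1.129715
  p ← -0.612937 + 0.27·1.129715 = -0.307914
x=0.540000, p=-0.307914:
  k1 = f(0.540000, -0.307914) = 1.031432
  k2 = f(0.675000, -0.168671) = 0.908264
  p ← -0.307914 + 0.27·0.908264 = -0.062683
p(0.81) ≈ -0.0627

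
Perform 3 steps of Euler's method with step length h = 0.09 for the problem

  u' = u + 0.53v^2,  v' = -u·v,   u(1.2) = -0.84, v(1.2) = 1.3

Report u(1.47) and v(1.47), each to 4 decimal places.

-0.7826, 1.6139

Euler on (u,v): u_{n+1} = u_n + h·u', v_{n+1} = v_n + h·v'.
1.200000: (-0.840000, 1.300000); f=(0.055700, 1.092000) → (-0.834987, 1.398280)
1.290000: (-0.834987, 1.398280); f=(0.201262, 1.167546) → (-0.816873, 1.503359)
1.380000: (-0.816873, 1.503359); f=(0.380974, 1.228054) → (-0.782586, 1.613884)
(u(1.47), v(1.47)) ≈ (-0.7826, 1.6139)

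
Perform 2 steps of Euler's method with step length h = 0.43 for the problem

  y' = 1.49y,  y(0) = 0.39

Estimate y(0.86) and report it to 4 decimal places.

1.0498

Euler: y_{n+1} = y_n + h·f(t_n, y_n).
t=0.000000, y=0.390000: f=0.581100 → y ← 0.390000 + 0.43·0.581100 = 0.639873
t=0.430000, y=0.639873: f=0.953411 → y ← 0.639873 + 0.43·0.953411 = 1.049840
y(0.86) ≈ 1.0498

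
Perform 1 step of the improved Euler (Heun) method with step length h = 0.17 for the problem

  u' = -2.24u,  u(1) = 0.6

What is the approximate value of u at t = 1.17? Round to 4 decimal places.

0.4150

Heun: k1 = f(t_n, u_n); k2 = f(t_n + h, u_n + h·k1); u_{n+1} = u_n + (h/2)·(k1 + k2).
t=1.000000, u=0.600000:
  k1 = f(1.000000, 0.600000) = -1.344000
  k2 = f(1.170000, 0.371520) = -0.832205
  u ← 0.600000 + (0.17/2)·(-1.344000 + (-0.832205)) = 0.415023
u(1.17) ≈ 0.4150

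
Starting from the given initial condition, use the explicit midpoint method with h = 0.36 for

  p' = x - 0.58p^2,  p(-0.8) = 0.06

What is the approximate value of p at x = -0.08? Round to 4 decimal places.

-0.2710

Midpoint: k1 = f(x_n, p_n); k2 = f(x_n + h/2, p_n + (h/2)·k1); p_{n+1} = p_n + h·k2.
x=-0.800000, p=0.060000:
  k1 = f(-0.800000, 0.060000) = -0.802088
  k2 = f(-0.620000, -0.084376) = -0.624129
  p ← 0.060000 + 0.36·(-0.624129) = -0.164687
x=-0.440000, p=-0.164687:
  k1 = f(-0.440000, -0.164687) = -0.455731
  k2 = f(-0.260000, -0.246718) = -0.295304
  p ← -0.164687 + 0.36·(-0.295304) = -0.270996
p(-0.08) ≈ -0.2710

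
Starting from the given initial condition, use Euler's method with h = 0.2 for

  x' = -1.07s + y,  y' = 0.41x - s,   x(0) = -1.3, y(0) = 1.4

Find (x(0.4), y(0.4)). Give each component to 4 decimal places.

-0.8041, 1.1698

Euler on (x,y): x_{n+1} = x_n + h·x', y_{n+1} = y_n + h·y'.
0.000000: (-1.300000, 1.400000); f=(1.400000, -0.533000) → (-1.020000, 1.293400)
0.200000: (-1.020000, 1.293400); f=(1.079400, -0.618200) → (-0.804120, 1.169760)
(x(0.4), y(0.4)) ≈ (-0.8041, 1.1698)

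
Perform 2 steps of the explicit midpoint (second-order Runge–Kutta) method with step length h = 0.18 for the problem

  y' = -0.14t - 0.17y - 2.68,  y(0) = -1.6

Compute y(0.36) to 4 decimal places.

Midpoint: k1 = f(t_n, y_n); k2 = f(t_n + h/2, y_n + (h/2)·k1); y_{n+1} = y_n + h·k2.
t=0.000000, y=-1.600000:
  k1 = f(0.000000, -1.600000) = -2.408000
  k2 = f(0.090000, -1.816720) = -2.383758
  y ← -1.600000 + 0.18·(-2.383758) = -2.029076
t=0.180000, y=-2.029076:
  k1 = f(0.180000, -2.029076) = -2.360257
  k2 = f(0.270000, -2.241499) = -2.336745
  y ← -2.029076 + 0.18·(-2.336745) = -2.449690
y(0.36) ≈ -2.4497

-2.4497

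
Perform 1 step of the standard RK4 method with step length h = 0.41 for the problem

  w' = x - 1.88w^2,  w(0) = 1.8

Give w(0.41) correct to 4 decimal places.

0.6038

RK4: k1 = f(x_n, w_n); k2 = f(x_n + h/2, w_n + (h/2)·k1); k3 = f(x_n + h/2, w_n + (h/2)·k2); k4 = f(x_n + h, w_n + h·k3); w_{n+1} = w_n + (h/6)·(k1 + 2k2 + 2k3 + k4).
x=0.000000, w=1.800000:
  k1 = f(0.000000, 1.800000) = -6.091200
  k2 = f(0.205000, 0.551304) = -0.366400
  k3 = f(0.205000, 1.724888) = -5.388449
  k4 = f(0.410000, -0.409264) = 0.095106
  w ← 1.800000 + (0.41/6)·(k1 + 2k2 + 2k3 + k4) = 0.603771
w(0.41) ≈ 0.6038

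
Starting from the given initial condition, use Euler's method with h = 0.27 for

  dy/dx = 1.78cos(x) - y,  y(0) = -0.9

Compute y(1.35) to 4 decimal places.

Euler: y_{n+1} = y_n + h·f(x_n, y_n).
x=0.000000, y=-0.900000: f=2.680000 → y ← -0.900000 + 0.27·2.680000 = -0.176400
x=0.270000, y=-0.176400: f=1.891912 → y ← -0.176400 + 0.27·1.891912 = 0.334416
x=0.540000, y=0.334416: f=1.192305 → y ← 0.334416 + 0.27·1.192305 = 0.656339
x=0.810000, y=0.656339: f=0.570969 → y ← 0.656339 + 0.27·0.570969 = 0.810500
x=1.080000, y=0.810500: f=0.028464 → y ← 0.810500 + 0.27·0.028464 = 0.818186
y(1.35) ≈ 0.8182

0.8182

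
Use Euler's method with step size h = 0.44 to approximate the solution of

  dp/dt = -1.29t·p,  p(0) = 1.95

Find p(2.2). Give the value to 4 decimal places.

Euler: p_{n+1} = p_n + h·f(t_n, p_n).
t=0.000000, p=1.950000: f=0.000000 → p ← 1.950000 + 0.44·0.000000 = 1.950000
t=0.440000, p=1.950000: f=-1.106820 → p ← 1.950000 + 0.44·(-1.106820) = 1.462999
t=0.880000, p=1.462999: f=-1.660797 → p ← 1.462999 + 0.44·(-1.660797) = 0.732249
t=1.320000, p=0.732249: f=-1.246873 → p ← 0.732249 + 0.44·(-1.246873) = 0.183625
t=1.760000, p=0.183625: f=-0.416901 → p ← 0.183625 + 0.44·(-0.416901) = 0.000188
p(2.2) ≈ 0.0002

0.0002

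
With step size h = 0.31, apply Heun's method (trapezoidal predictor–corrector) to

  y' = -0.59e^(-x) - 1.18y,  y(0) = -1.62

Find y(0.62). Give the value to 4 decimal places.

Heun: k1 = f(x_n, y_n); k2 = f(x_n + h, y_n + h·k1); y_{n+1} = y_n + (h/2)·(k1 + k2).
x=0.000000, y=-1.620000:
  k1 = f(0.000000, -1.620000) = 1.321600
  k2 = f(0.310000, -1.210304) = 0.995425
  y ← -1.620000 + (0.31/2)·(1.321600 + 0.995425) = -1.260861
x=0.310000, y=-1.260861:
  k1 = f(0.310000, -1.260861) = 1.055082
  k2 = f(0.620000, -0.933786) = 0.784480
  y ← -1.260861 + (0.31/2)·(1.055082 + 0.784480) = -0.975729
y(0.62) ≈ -0.9757

-0.9757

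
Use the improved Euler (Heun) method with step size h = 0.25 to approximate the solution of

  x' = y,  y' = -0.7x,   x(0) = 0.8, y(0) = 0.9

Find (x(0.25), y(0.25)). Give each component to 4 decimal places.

1.0075, 0.7403

Heun on (x,y): k1 = f(t_n, state_n); k2 = f(t_n + h, state_n + h·k1); state_{n+1} = state_n + (h/2)·(k1 + k2).
0.000000: (0.800000, 0.900000)
  k1 = (0.900000, -0.560000)
  predictor → (1.025000, 0.760000)
  k2 = (0.760000, -0.717500)
  → (1.007500, 0.740313)
(x(0.25), y(0.25)) ≈ (1.0075, 0.7403)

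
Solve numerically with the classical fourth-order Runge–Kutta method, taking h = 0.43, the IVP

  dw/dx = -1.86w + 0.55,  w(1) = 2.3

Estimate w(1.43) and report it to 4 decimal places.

1.2013

RK4: k1 = f(x_n, w_n); k2 = f(x_n + h/2, w_n + (h/2)·k1); k3 = f(x_n + h/2, w_n + (h/2)·k2); k4 = f(x_n + h, w_n + h·k3); w_{n+1} = w_n + (h/6)·(k1 + 2k2 + 2k3 + k4).
x=1.000000, w=2.300000:
  k1 = f(1.000000, 2.300000) = -3.728000
  k2 = f(1.215000, 1.498480) = -2.237173
  k3 = f(1.215000, 1.819008) = -2.833355
  k4 = f(1.430000, 1.081658) = -1.461883
  w ← 2.300000 + (0.43/6)·(k1 + 2k2 + 2k3 + k4) = 1.201283
w(1.43) ≈ 1.2013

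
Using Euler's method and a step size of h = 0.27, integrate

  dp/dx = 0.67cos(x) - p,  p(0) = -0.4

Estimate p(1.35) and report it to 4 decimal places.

Euler: p_{n+1} = p_n + h·f(x_n, p_n).
x=0.000000, p=-0.400000: f=1.070000 → p ← -0.400000 + 0.27·1.070000 = -0.111100
x=0.270000, p=-0.111100: f=0.756827 → p ← -0.111100 + 0.27·0.756827 = 0.093243
x=0.540000, p=0.093243: f=0.481422 → p ← 0.093243 + 0.27·0.481422 = 0.223227
x=0.810000, p=0.223227: f=0.238737 → p ← 0.223227 + 0.27·0.238737 = 0.287686
x=1.080000, p=0.287686: f=0.028104 → p ← 0.287686 + 0.27·0.028104 = 0.295274
p(1.35) ≈ 0.2953

0.2953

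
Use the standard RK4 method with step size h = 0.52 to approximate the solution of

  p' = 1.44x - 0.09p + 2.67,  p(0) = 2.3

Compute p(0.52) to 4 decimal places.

3.7429

RK4: k1 = f(x_n, p_n); k2 = f(x_n + h/2, p_n + (h/2)·k1); k3 = f(x_n + h/2, p_n + (h/2)·k2); k4 = f(x_n + h, p_n + h·k3); p_{n+1} = p_n + (h/6)·(k1 + 2k2 + 2k3 + k4).
x=0.000000, p=2.300000:
  k1 = f(0.000000, 2.300000) = 2.463000
  k2 = f(0.260000, 2.940380) = 2.779766
  k3 = f(0.260000, 3.022739) = 2.772353
  k4 = f(0.520000, 3.741624) = 3.082054
  p ← 2.300000 + (0.52/6)·(k1 + 2k2 + 2k3 + k4) = 3.742939
p(0.52) ≈ 3.7429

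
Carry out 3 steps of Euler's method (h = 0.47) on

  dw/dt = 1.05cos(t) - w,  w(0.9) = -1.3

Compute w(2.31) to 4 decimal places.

Euler: w_{n+1} = w_n + h·f(t_n, w_n).
t=0.900000, w=-1.300000: f=1.952690 → w ← -1.300000 + 0.47·1.952690 = -0.382235
t=1.370000, w=-0.382235: f=0.591658 → w ← -0.382235 + 0.47·0.591658 = -0.104156
t=1.840000, w=-0.104156: f=-0.175106 → w ← -0.104156 + 0.47·(-0.175106) = -0.186456
w(2.31) ≈ -0.1865

-0.1865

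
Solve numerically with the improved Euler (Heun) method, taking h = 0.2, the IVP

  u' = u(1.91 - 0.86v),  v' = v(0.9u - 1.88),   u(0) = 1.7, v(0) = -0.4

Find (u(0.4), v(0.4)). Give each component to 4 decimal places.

4.0997, -0.4863

Heun on (u,v): k1 = f(s_n, state_n); k2 = f(s_n + h, state_n + h·k1); state_{n+1} = state_n + (h/2)·(k1 + k2).
0.000000: (1.700000, -0.400000)
  k1 = (3.831800, 0.140000)
  predictor → (2.466360, -0.372000)
  k2 = (5.499785, -0.126377)
  → (2.633159, -0.398638)
0.200000: (2.633159, -0.398638)
  k1 = (5.932054, -0.195270)
  predictor → (3.819569, -0.437692)
  k2 = (8.733120, -0.681754)
  → (4.099676, -0.486340)
(u(0.4), v(0.4)) ≈ (4.0997, -0.4863)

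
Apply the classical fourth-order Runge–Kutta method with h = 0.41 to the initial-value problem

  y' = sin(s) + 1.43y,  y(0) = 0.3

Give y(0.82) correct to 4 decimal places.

RK4: k1 = f(s_n, y_n); k2 = f(s_n + h/2, y_n + (h/2)·k1); k3 = f(s_n + h/2, y_n + (h/2)·k2); k4 = f(s_n + h, y_n + h·k3); y_{n+1} = y_n + (h/6)·(k1 + 2k2 + 2k3 + k4).
s=0.000000, y=0.300000:
  k1 = f(0.000000, 0.300000) = 0.429000
  k2 = f(0.205000, 0.387945) = 0.758329
  k3 = f(0.205000, 0.455457) = 0.854871
  k4 = f(0.410000, 0.650497) = 1.328820
  y ← 0.300000 + (0.41/6)·(k1 + 2k2 + 2k3 + k4) = 0.640588
s=0.410000, y=0.640588:
  k1 = f(0.410000, 0.640588) = 1.314651
  k2 = f(0.615000, 0.910092) = 1.878390
  k3 = f(0.615000, 1.025658) = 2.043650
  k4 = f(0.820000, 1.478485) = 2.845379
  y ← 0.640588 + (0.41/6)·(k1 + 2k2 + 2k3 + k4) = 1.460869
y(0.82) ≈ 1.4609

1.4609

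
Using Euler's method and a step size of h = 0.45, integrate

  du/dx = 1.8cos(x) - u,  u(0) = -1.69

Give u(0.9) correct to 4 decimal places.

0.6636

Euler: u_{n+1} = u_n + h·f(x_n, u_n).
x=0.000000, u=-1.690000: f=3.490000 → u ← -1.690000 + 0.45·3.490000 = -0.119500
x=0.450000, u=-0.119500: f=1.740305 → u ← -0.119500 + 0.45·1.740305 = 0.663637
u(0.9) ≈ 0.6636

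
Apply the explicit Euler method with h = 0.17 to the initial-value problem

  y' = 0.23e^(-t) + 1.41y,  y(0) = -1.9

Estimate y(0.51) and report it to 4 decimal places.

Euler: y_{n+1} = y_n + h·f(t_n, y_n).
t=0.000000, y=-1.900000: f=-2.449000 → y ← -1.900000 + 0.17·(-2.449000) = -2.316330
t=0.170000, y=-2.316330: f=-3.071982 → y ← -2.316330 + 0.17·(-3.071982) = -2.838567
t=0.340000, y=-2.838567: f=-3.838672 → y ← -2.838567 + 0.17·(-3.838672) = -3.491141
y(0.51) ≈ -3.4911

-3.4911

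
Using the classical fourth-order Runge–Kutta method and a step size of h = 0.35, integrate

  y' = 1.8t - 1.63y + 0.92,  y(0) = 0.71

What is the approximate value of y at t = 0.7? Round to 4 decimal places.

0.9233

RK4: k1 = f(t_n, y_n); k2 = f(t_n + h/2, y_n + (h/2)·k1); k3 = f(t_n + h/2, y_n + (h/2)·k2); k4 = f(t_n + h, y_n + h·k3); y_{n+1} = y_n + (h/6)·(k1 + 2k2 + 2k3 + k4).
t=0.000000, y=0.710000:
  k1 = f(0.000000, 0.710000) = -0.237300
  k2 = f(0.175000, 0.668473) = 0.145390
  k3 = f(0.175000, 0.735443) = 0.036228
  k4 = f(0.350000, 0.722680) = 0.372032
  y ← 0.710000 + (0.35/6)·(k1 + 2k2 + 2k3 + k4) = 0.739048
t=0.350000, y=0.739048:
  k1 = f(0.350000, 0.739048) = 0.345352
  k2 = f(0.525000, 0.799485) = 0.561840
  k3 = f(0.525000, 0.837370) = 0.500087
  k4 = f(0.700000, 0.914078) = 0.690052
  y ← 0.739048 + (0.35/6)·(k1 + 2k2 + 2k3 + k4) = 0.923338
y(0.7) ≈ 0.9233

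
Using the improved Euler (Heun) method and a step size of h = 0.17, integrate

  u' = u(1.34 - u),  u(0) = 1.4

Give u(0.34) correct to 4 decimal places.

1.3776

Heun: k1 = f(t_n, u_n); k2 = f(t_n + h, u_n + h·k1); u_{n+1} = u_n + (h/2)·(k1 + k2).
t=0.000000, u=1.400000:
  k1 = f(0.000000, 1.400000) = -0.084000
  k2 = f(0.170000, 1.385720) = -0.063355
  u ← 1.400000 + (0.17/2)·(-0.084000 + (-0.063355)) = 1.387475
t=0.170000, u=1.387475:
  k1 = f(0.170000, 1.387475) = -0.065870
  k2 = f(0.340000, 1.376277) = -0.049927
  u ← 1.387475 + (0.17/2)·(-0.065870 + (-0.049927)) = 1.377632
u(0.34) ≈ 1.3776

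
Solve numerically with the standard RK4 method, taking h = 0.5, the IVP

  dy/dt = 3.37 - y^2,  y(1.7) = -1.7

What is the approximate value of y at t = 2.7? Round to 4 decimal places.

RK4: k1 = f(t_n, y_n); k2 = f(t_n + h/2, y_n + (h/2)·k1); k3 = f(t_n + h/2, y_n + (h/2)·k2); k4 = f(t_n + h, y_n + h·k3); y_{n+1} = y_n + (h/6)·(k1 + 2k2 + 2k3 + k4).
t=1.700000, y=-1.700000:
  k1 = f(1.700000, -1.700000) = 0.480000
  k2 = f(1.950000, -1.580000) = 0.873600
  k3 = f(1.950000, -1.481600) = 1.174861
  k4 = f(2.200000, -1.112569) = 2.132190
  y ← -1.700000 + (0.5/6)·(k1 + 2k2 + 2k3 + k4) = -1.140907
t=2.200000, y=-1.140907:
  k1 = f(2.200000, -1.140907) = 2.068331
  k2 = f(2.450000, -0.623825) = 2.980843
  k3 = f(2.450000, -0.395697) = 3.213424
  k4 = f(2.700000, 0.465805) = 3.153026
  y ← -1.140907 + (0.5/6)·(k1 + 2k2 + 2k3 + k4) = 0.326584
y(2.7) ≈ 0.3266

0.3266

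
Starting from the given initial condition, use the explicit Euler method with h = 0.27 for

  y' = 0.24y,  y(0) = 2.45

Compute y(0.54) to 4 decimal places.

Euler: y_{n+1} = y_n + h·f(s_n, y_n).
s=0.000000, y=2.450000: f=0.588000 → y ← 2.450000 + 0.27·0.588000 = 2.608760
s=0.270000, y=2.608760: f=0.626102 → y ← 2.608760 + 0.27·0.626102 = 2.777808
y(0.54) ≈ 2.7778

2.7778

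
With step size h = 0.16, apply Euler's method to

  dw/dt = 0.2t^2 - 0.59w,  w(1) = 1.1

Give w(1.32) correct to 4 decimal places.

0.9742

Euler: w_{n+1} = w_n + h·f(t_n, w_n).
t=1.000000, w=1.100000: f=-0.449000 → w ← 1.100000 + 0.16·(-0.449000) = 1.028160
t=1.160000, w=1.028160: f=-0.337494 → w ← 1.028160 + 0.16·(-0.337494) = 0.974161
w(1.32) ≈ 0.9742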